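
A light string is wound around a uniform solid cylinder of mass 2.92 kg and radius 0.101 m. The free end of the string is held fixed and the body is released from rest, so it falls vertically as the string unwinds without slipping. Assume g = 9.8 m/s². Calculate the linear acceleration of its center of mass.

a ≈ 6.53 m/s²

Translation: Mg − T = Ma. Rotation about the center: TR = Iα with I = ½MR².
With a = αR: T = (I/R²)a = (1/2)M a, so Mg = (1 + 0.5000)Ma.
a = g/(1 + 0.5000) = 9.8/1.500 = 6.533 m/s².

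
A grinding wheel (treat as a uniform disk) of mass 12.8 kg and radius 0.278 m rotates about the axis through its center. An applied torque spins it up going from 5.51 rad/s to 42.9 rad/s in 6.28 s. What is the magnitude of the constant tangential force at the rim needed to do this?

F ≈ 10.6 N

I = ½MR² = (1/2)(12.8)(0.278)² = 0.4946 kg·m².
α = Δω/Δt = (42.9 − 5.51)/6.28 = 5.954 rad/s².
The required torque is τ = Iα = (0.4946)(5.954) = 2.945 N·m.
A tangential force at the rim gives τ = FR, so F = τ/R = 2.945/0.278 = 10.59 N.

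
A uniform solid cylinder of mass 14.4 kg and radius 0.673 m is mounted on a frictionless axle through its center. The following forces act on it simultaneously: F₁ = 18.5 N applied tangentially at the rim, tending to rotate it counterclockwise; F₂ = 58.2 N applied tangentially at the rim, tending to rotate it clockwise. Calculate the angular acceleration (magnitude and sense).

α ≈ 8.19 rad/s², clockwise

I = ½MR² = (1/2)(14.4)(0.673)² = 3.261 kg·m².
Taking counterclockwise as positive: τ₁ = +(18.5)(0.673) = +12.45 N·m; τ₂ = −(58.2)(0.673) = −39.17 N·m.
Net torque τ = -26.72 N·m.
α = τ/I = -26.72/3.261 = -8.193 rad/s².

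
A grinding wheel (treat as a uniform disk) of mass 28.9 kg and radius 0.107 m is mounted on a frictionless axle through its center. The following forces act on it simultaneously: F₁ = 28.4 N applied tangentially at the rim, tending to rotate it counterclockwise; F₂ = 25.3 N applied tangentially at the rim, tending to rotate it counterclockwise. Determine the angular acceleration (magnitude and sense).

α ≈ 34.7 rad/s², counterclockwise

I = ½MR² = (1/2)(28.9)(0.107)² = 0.1654 kg·m².
Taking counterclockwise as positive: τ₁ = +(28.4)(0.107) = +3.039 N·m; τ₂ = +(25.3)(0.107) = +2.707 N·m.
Net torque τ = 5.746 N·m.
α = τ/I = 5.746/0.1654 = 34.73 rad/s².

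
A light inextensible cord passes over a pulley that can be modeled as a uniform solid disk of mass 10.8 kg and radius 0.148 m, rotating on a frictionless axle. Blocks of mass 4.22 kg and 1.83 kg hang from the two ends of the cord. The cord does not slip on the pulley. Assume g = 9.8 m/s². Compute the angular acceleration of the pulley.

I = ½MR² = (1/2)(10.8)(0.148)² = 0.1183 kg·m².
Heavier block: m₁g − T₁ = m₁a. Lighter block: T₂ − m₂g = m₂a.
Pulley: (T₁ − T₂)R = Iα = I(a/R), so T₁ − T₂ = (I/R²)a = (1/2)M_p a = 5.400·a.
Adding the three: (m₁ − m₂)g = (m₁ + m₂ + 5.400)a, so a = (4.22 − 1.83)(9.8)/(4.22 + 1.83 + 5.400) = 2.046 m/s².
α = a/R = 2.046/0.148 = 13.82 rad/s².

α ≈ 13.8 rad/s²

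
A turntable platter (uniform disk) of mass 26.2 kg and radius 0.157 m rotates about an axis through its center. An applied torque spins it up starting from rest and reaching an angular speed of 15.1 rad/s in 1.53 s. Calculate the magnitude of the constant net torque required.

τ ≈ 3.19 N·m

I = ½MR² = (1/2)(26.2)(0.157)² = 0.3229 kg·m².
α = Δω/Δt = (15.1 − 0)/1.53 = 9.869 rad/s².
τ = Iα = (0.3229)(9.869) = 3.187 N·m.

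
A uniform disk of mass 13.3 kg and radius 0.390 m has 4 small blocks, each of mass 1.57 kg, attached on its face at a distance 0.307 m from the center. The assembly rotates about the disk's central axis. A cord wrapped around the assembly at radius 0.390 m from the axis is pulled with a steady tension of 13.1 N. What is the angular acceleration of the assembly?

α ≈ 3.19 rad/s²

I_disk = ½MR² = ½(13.3)(0.390)² = 1.011 kg·m².
I_blocks = 4·m·r² = 4(1.57)(0.307)² = 0.5919 kg·m².
Total I = 1.603 kg·m².
τ = F r = (13.1)(0.390) = 5.109 N·m.
α = τ/I = 5.109/1.603 = 3.186 rad/s².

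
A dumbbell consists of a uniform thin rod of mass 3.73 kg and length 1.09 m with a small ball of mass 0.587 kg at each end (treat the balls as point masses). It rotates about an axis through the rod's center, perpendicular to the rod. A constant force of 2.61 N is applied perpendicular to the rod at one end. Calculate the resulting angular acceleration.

α ≈ 1.98 rad/s²

I_rod = (1/12)ML² = (1/12)(3.73)(1.09)² = 0.3693 kg·m².
I_balls = 2·m·(L/2)² = 2(0.587)(0.5450)² = 0.3487 kg·m².
Total I = 0.7180 kg·m².
τ = F·(L/2) = (2.61)(0.545) = 1.422 N·m.
α = τ/I = 1.422/0.7180 = 1.981 rad/s².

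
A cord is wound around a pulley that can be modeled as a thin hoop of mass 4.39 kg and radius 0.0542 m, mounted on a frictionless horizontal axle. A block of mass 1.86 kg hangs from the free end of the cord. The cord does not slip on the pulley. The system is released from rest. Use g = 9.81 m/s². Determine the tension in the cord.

T ≈ 12.8 N

I = MR² = (4.39)(0.0542)² = 0.01290 kg·m².
Block: mg − T = ma. Pulley: TR = Iα. No-slip: a = αR, so T = (I/R²)a = 4.390·a.
Then mg = (m + 4.390)a, so a = (1.86)(9.81)/(1.86 + 4.390) = 2.919 m/s².
T = 4.390·a = 12.82 N.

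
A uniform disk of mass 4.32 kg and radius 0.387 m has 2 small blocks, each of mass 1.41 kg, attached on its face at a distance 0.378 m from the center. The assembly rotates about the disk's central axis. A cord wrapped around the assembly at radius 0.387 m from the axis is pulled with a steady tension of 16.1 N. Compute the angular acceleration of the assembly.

α ≈ 8.58 rad/s²

I_disk = ½MR² = ½(4.32)(0.387)² = 0.3235 kg·m².
I_blocks = 2·m·r² = 2(1.41)(0.378)² = 0.4029 kg·m².
Total I = 0.7264 kg·m².
τ = F r = (16.1)(0.387) = 6.231 N·m.
α = τ/I = 6.231/0.7264 = 8.577 rad/s².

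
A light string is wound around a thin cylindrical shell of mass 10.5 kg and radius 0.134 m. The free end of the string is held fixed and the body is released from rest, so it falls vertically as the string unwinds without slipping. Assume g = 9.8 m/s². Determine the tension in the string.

Translation: Mg − T = Ma. Rotation about the center: TR = Iα with I = MR².
With a = αR: T = (I/R²)a = M a, so Mg = (1 + 1.000)Ma.
a = g/(1 + 1.000) = 9.8/2.000 = 4.900 m/s².
T = 1.000·M·a = (1.000)(10.5)(4.900) = 51.45 N.

T ≈ 51.5 N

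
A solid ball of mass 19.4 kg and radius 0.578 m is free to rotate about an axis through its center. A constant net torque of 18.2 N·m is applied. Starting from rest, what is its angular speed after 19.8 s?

ω ≈ 139 rad/s

I = (2/5)MR² = (2/5)(19.4)(0.578)² = 2.592 kg·m².
α = τ/I = 18.2/2.592 = 7.020 rad/s².
ω = ω₀ + αt = 0 + (7.020)(19.8) = 139.0 rad/s.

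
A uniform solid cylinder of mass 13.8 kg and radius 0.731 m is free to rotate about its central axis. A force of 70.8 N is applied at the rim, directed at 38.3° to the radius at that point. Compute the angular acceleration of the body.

I = ½MR² = (1/2)(13.8)(0.731)² = 3.687 kg·m².
Only the tangential component produces torque: τ = F R sinθ = (70.8)(0.731) sin 38.3° = 32.08 N·m.
Newton's second law for rotation, τ = Iα, gives α = τ/I = 32.08/3.687 = 8.700 rad/s².

α ≈ 8.70 rad/s²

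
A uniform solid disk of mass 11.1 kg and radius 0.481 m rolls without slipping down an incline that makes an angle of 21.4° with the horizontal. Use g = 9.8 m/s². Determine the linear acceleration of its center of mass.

a ≈ 2.38 m/s²

Translation along the incline: Mg sinθ − f = Ma.
Rotation about the center: fR = Iα with I = ½MR². No-slip gives a = αR, so f = (I/R²)a = (1/2)M a.
Substituting: Mg sinθ = (1 + 0.5000)Ma, so a = g sinθ/(1 + 0.5000) = (9.8) sin 21.4° / 1.500 = 2.384 m/s².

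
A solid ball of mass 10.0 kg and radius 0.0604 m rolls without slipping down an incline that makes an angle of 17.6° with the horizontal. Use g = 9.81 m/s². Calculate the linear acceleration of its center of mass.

Translation along the incline: Mg sinθ − f = Ma.
Rotation about the center: fR = Iα with I = (2/5)MR². No-slip gives a = αR, so f = (I/R²)a = (2/5)M a.
Substituting: Mg sinθ = (1 + 0.4000)Ma, so a = g sinθ/(1 + 0.4000) = (9.81) sin 17.6° / 1.400 = 2.119 m/s².

a ≈ 2.12 m/s²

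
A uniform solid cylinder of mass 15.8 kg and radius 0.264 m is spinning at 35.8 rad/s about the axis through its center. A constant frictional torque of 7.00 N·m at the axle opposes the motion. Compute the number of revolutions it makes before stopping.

I = ½MR² = (1/2)(15.8)(0.264)² = 0.5506 kg·m².
The net torque has magnitude 7.00 N·m, opposing ω.
|α| = τ/I = 7.000/0.5506 = 12.71 rad/s² (deceleration).
ω² = ω₀² − 2|α|θ with ω = 0 ⇒ θ = ω₀²/(2|α|) = 50.40 rad = 8.022 rev.

≈ 8.02 revolutions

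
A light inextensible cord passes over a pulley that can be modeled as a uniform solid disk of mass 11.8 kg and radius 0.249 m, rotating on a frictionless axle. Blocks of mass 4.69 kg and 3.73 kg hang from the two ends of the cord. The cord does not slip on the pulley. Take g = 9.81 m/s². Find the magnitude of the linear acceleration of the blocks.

I = ½MR² = (1/2)(11.8)(0.249)² = 0.3658 kg·m².
Heavier block: m₁g − T₁ = m₁a. Lighter block: T₂ − m₂g = m₂a.
Pulley: (T₁ − T₂)R = Iα = I(a/R), so T₁ − T₂ = (I/R²)a = (1/2)M_p a = 5.900·a.
Adding the three: (m₁ − m₂)g = (m₁ + m₂ + 5.900)a, so a = (4.69 − 3.73)(9.81)/(4.69 + 3.73 + 5.900) = 0.6577 m/s².

a ≈ 0.658 m/s²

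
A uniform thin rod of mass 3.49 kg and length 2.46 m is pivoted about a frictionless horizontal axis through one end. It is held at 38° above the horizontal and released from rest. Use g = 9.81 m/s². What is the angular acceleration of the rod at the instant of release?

About the pivot, I = (1/3)ML² = (1/3)(3.49)(2.46)² = 7.040 kg·m².
The weight acts at the center, a distance L/2 = 1.230 m from the pivot; τ = Mg(L/2) cos 38° = 33.18 N·m.
α = τ/I = 33.18/7.040 = 4.714 rad/s².
(Equivalently α = (3g/(2L)) cos 38° = 4.714 rad/s².)

α ≈ 4.71 rad/s²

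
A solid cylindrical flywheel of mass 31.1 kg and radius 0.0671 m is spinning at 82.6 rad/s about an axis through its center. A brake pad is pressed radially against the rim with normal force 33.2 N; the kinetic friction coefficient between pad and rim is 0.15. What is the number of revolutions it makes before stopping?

≈ 114 revolutions

I = ½MR² = (1/2)(31.1)(0.0671)² = 0.07001 kg·m².
Friction force f = μN = (0.15)(33.2) = 4.980 N at the rim; torque magnitude τ = fR = 0.3342 N·m, opposing ω.
|α| = τ/I = 0.3342/0.07001 = 4.773 rad/s² (deceleration).
ω² = ω₀² − 2|α|θ with ω = 0 ⇒ θ = ω₀²/(2|α|) = 714.7 rad = 113.8 rev.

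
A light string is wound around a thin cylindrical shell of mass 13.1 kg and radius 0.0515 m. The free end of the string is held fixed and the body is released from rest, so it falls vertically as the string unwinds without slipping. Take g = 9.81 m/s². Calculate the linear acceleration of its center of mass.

Translation: Mg − T = Ma. Rotation about the center: TR = Iα with I = MR².
With a = αR: T = (I/R²)a = M a, so Mg = (1 + 1.000)Ma.
a = g/(1 + 1.000) = 9.81/2.000 = 4.905 m/s².

a ≈ 4.91 m/s²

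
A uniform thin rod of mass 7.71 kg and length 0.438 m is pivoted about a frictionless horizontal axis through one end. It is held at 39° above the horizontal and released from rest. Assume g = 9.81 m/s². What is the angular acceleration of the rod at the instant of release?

About the pivot, I = (1/3)ML² = (1/3)(7.71)(0.438)² = 0.4930 kg·m².
The weight acts at the center, a distance L/2 = 0.2190 m from the pivot; τ = Mg(L/2) cos 39° = 12.87 N·m.
α = τ/I = 12.87/0.4930 = 26.11 rad/s².

α ≈ 26.1 rad/s²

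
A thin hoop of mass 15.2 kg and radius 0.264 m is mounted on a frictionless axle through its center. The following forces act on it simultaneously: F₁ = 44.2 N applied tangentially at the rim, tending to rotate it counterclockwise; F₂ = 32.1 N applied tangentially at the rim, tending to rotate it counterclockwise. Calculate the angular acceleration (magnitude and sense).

α ≈ 19.0 rad/s², counterclockwise

I = MR² = (15.2)(0.264)² = 1.059 kg·m².
Taking counterclockwise as positive: τ₁ = +(44.2)(0.264) = +11.67 N·m; τ₂ = +(32.1)(0.264) = +8.474 N·m.
Net torque τ = 20.14 N·m.
α = τ/I = 20.14/1.059 = 19.01 rad/s².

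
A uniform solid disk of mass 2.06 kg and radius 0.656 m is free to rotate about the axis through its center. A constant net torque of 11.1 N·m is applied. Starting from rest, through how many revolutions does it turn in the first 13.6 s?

I = ½MR² = (1/2)(2.06)(0.656)² = 0.4432 kg·m².
α = τ/I = 11.1/0.4432 = 25.04 rad/s².
θ = ½αt² = ½(25.04)(13.6)² = 2316 rad.
Revolutions = θ/(2π) = 368.6.

≈ 369 revolutions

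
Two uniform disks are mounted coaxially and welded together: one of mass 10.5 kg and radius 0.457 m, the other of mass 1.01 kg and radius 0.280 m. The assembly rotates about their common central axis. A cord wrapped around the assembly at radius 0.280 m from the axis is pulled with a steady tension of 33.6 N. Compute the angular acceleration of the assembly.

I = ½M₁R₁² + ½M₂R₂² = ½(10.5)(0.457)² + ½(1.01)(0.280)² = 1.136 kg·m².
τ = F r = (33.6)(0.280) = 9.408 N·m.
α = τ/I = 9.408/1.136 = 8.281 rad/s².

α ≈ 8.28 rad/s²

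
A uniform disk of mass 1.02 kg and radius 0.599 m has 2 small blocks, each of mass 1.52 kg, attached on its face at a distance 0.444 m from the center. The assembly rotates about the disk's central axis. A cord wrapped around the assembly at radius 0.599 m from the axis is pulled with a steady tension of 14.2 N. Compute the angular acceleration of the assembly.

I_disk = ½MR² = ½(1.02)(0.599)² = 0.1830 kg·m².
I_blocks = 2·m·r² = 2(1.52)(0.444)² = 0.5993 kg·m².
Total I = 0.7823 kg·m².
τ = F r = (14.2)(0.599) = 8.506 N·m.
α = τ/I = 8.506/0.7823 = 10.87 rad/s².

α ≈ 10.9 rad/s²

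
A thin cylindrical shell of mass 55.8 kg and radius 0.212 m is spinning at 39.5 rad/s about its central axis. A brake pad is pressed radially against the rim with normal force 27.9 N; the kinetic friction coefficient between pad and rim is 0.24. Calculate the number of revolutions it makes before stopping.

≈ 219 revolutions

I = MR² = (55.8)(0.212)² = 2.508 kg·m².
Friction force f = μN = (0.24)(27.9) = 6.696 N at the rim; torque magnitude τ = fR = 1.420 N·m, opposing ω.
|α| = τ/I = 1.420/2.508 = 0.5660 rad/s² (deceleration).
ω² = ω₀² − 2|α|θ with ω = 0 ⇒ θ = ω₀²/(2|α|) = 1378 rad = 219.4 rev.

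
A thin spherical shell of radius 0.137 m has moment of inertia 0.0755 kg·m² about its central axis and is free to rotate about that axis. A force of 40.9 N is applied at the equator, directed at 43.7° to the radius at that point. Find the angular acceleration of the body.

α ≈ 51.3 rad/s²

Only the tangential component produces torque: τ = F R sinθ = (40.9)(0.137) sin 43.7° = 3.871 N·m.
From τ = Iα: α = 3.871/0.07550 = 51.27 rad/s².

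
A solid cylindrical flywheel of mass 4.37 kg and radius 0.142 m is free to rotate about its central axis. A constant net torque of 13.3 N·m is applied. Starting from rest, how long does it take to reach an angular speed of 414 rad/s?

t ≈ 1.37 s

I = ½MR² = (1/2)(4.37)(0.142)² = 0.04406 kg·m².
α = τ/I = 13.3/0.04406 = 301.9 rad/s².
ω = αt ⇒ t = ω/α = 414/301.9 = 1.371 s.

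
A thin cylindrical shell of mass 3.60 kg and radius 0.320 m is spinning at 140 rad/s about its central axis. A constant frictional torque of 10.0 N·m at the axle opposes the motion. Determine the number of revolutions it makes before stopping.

≈ 57.5 revolutions

I = MR² = (3.60)(0.320)² = 0.3686 kg·m².
The net torque has magnitude 10.0 N·m, opposing ω.
|α| = τ/I = 10.00/0.3686 = 27.13 rad/s² (deceleration).
ω² = ω₀² − 2|α|θ with ω = 0 ⇒ θ = ω₀²/(2|α|) = 361.3 rad = 57.50 rev.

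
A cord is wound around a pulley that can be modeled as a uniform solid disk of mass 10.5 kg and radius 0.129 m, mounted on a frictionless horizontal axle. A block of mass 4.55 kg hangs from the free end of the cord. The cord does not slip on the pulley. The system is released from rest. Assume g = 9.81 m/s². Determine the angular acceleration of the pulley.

I = ½MR² = (1/2)(10.5)(0.129)² = 0.08737 kg·m².
Block: mg − T = ma. Pulley: TR = Iα. No-slip: a = αR, so T = (I/R²)a = 5.250·a.
Then mg = (m + 5.250)a, so a = (4.55)(9.81)/(4.55 + 5.250) = 4.555 m/s².
α = a/R = 4.555/0.129 = 35.31 rad/s².

α ≈ 35.3 rad/s²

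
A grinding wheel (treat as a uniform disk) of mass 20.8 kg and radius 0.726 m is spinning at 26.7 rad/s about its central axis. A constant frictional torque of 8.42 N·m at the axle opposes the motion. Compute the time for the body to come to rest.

t ≈ 17.4 s

I = ½MR² = (1/2)(20.8)(0.726)² = 5.482 kg·m².
The net torque has magnitude 8.42 N·m, opposing ω.
|α| = τ/I = 8.420/5.482 = 1.536 rad/s² (deceleration).
0 = ω₀ − |α|t ⇒ t = ω₀/|α| = 26.7/1.536 = 17.38 s.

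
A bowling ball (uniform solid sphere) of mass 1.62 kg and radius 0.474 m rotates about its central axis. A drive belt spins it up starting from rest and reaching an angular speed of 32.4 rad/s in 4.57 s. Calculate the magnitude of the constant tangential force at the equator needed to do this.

I = (2/5)MR² = (2/5)(1.62)(0.474)² = 0.1456 kg·m².
α = Δω/Δt = (32.4 − 0)/4.57 = 7.090 rad/s².
The required torque is τ = Iα = (0.1456)(7.090) = 1.032 N·m.
A tangential force at the equator gives τ = FR, so F = τ/R = 1.032/0.474 = 2.178 N.

F ≈ 2.18 N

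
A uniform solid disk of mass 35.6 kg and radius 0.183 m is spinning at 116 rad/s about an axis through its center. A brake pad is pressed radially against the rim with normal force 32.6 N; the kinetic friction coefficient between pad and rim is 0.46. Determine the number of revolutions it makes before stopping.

I = ½MR² = (1/2)(35.6)(0.183)² = 0.5961 kg·m².
Friction force f = μN = (0.46)(32.6) = 15.00 N at the rim; torque magnitude τ = fR = 2.744 N·m, opposing ω.
|α| = τ/I = 2.744/0.5961 = 4.604 rad/s² (deceleration).
ω² = ω₀² − 2|α|θ with ω = 0 ⇒ θ = ω₀²/(2|α|) = 1461 rad = 232.6 rev.

≈ 233 revolutions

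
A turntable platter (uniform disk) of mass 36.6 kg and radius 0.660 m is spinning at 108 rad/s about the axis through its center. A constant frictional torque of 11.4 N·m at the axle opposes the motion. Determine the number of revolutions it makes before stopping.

≈ 649 revolutions

I = ½MR² = (1/2)(36.6)(0.660)² = 7.971 kg·m².
The net torque has magnitude 11.4 N·m, opposing ω.
|α| = τ/I = 11.40/7.971 = 1.430 rad/s² (deceleration).
ω² = ω₀² − 2|α|θ with ω = 0 ⇒ θ = ω₀²/(2|α|) = 4078 rad = 649.0 rev.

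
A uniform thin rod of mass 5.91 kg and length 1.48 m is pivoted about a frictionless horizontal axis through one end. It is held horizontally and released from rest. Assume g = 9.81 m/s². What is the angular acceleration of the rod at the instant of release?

α ≈ 9.94 rad/s²

About the pivot, I = (1/3)ML² = (1/3)(5.91)(1.48)² = 4.315 kg·m².
The weight acts at the center, a distance L/2 = 0.7400 m from the pivot; τ = Mg(L/2) = 42.90 N·m.
α = τ/I = 42.90/4.315 = 9.943 rad/s².
(Equivalently α = (3g/(2L)) = 9.943 rad/s².)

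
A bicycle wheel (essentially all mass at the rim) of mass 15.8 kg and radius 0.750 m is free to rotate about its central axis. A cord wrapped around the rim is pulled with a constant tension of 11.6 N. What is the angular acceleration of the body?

α ≈ 0.979 rad/s²

I = MR² = (15.8)(0.750)² = 8.888 kg·m².
τ = F R = (11.6)(0.750) = 8.700 N·m.
From τ = Iα: α = 8.700/8.888 = 0.9789 rad/s².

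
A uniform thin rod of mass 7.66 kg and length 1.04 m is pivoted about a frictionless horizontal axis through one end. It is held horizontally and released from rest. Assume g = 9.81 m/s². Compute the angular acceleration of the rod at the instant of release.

About the pivot, I = (1/3)ML² = (1/3)(7.66)(1.04)² = 2.762 kg·m².
The weight acts at the center, a distance L/2 = 0.5200 m from the pivot; τ = Mg(L/2) = 39.08 N·m.
α = τ/I = 39.08/2.762 = 14.15 rad/s².
(Equivalently α = (3g/(2L)) = 14.15 rad/s².)

α ≈ 14.1 rad/s²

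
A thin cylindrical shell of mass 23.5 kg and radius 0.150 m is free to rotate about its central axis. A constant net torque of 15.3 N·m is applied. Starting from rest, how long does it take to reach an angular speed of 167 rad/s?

I = MR² = (23.5)(0.150)² = 0.5287 kg·m².
α = τ/I = 15.3/0.5287 = 28.94 rad/s².
ω = αt ⇒ t = ω/α = 167/28.94 = 5.771 s.

t ≈ 5.77 s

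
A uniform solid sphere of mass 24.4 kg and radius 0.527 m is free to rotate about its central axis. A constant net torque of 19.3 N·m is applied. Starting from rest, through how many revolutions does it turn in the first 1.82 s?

I = (2/5)MR² = (2/5)(24.4)(0.527)² = 2.711 kg·m².
α = τ/I = 19.3/2.711 = 7.120 rad/s².
θ = ½αt² = ½(7.120)(1.82)² = 11.79 rad.
Revolutions = θ/(2π) = 1.877.

≈ 1.88 revolutions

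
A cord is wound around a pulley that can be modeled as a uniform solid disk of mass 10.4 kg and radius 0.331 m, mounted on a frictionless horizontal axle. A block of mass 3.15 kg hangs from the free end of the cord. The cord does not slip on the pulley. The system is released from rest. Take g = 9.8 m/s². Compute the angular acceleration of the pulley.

I = ½MR² = (1/2)(10.4)(0.331)² = 0.5697 kg·m².
Block: mg − T = ma. Pulley: TR = Iα. No-slip: a = αR, so T = (I/R²)a = 5.200·a.
Then mg = (m + 5.200)a, so a = (3.15)(9.8)/(3.15 + 5.200) = 3.697 m/s².
α = a/R = 3.697/0.331 = 11.17 rad/s².

α ≈ 11.2 rad/s²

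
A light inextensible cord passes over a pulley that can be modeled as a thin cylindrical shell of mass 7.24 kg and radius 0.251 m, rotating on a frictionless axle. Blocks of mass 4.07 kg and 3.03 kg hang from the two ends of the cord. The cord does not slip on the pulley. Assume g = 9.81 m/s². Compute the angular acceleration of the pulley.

α ≈ 2.83 rad/s²

I = MR² = (7.24)(0.251)² = 0.4561 kg·m².
Heavier block: m₁g − T₁ = m₁a. Lighter block: T₂ − m₂g = m₂a.
Pulley: (T₁ − T₂)R = Iα = I(a/R), so T₁ − T₂ = (I/R²)a = 1·M_p a = 7.240·a.
Adding the three: (m₁ − m₂)g = (m₁ + m₂ + 7.240)a, so a = (4.07 − 3.03)(9.81)/(4.07 + 3.03 + 7.240) = 0.7115 m/s².
α = a/R = 0.7115/0.251 = 2.835 rad/s².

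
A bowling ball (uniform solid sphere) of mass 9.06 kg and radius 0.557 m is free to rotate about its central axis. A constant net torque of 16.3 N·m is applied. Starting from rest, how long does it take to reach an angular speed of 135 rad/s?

I = (2/5)MR² = (2/5)(9.06)(0.557)² = 1.124 kg·m².
α = τ/I = 16.3/1.124 = 14.50 rad/s².
ω = αt ⇒ t = ω/α = 135/14.50 = 9.312 s.

t ≈ 9.31 s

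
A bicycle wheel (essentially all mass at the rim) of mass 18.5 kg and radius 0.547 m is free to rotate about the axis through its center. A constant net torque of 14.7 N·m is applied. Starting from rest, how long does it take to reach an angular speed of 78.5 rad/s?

t ≈ 29.6 s

I = MR² = (18.5)(0.547)² = 5.535 kg·m².
α = τ/I = 14.7/5.535 = 2.656 rad/s².
ω = αt ⇒ t = ω/α = 78.5/2.656 = 29.56 s.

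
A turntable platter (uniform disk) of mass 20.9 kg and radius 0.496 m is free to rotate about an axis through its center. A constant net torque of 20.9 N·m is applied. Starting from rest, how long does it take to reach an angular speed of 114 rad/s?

I = ½MR² = (1/2)(20.9)(0.496)² = 2.571 kg·m².
α = τ/I = 20.9/2.571 = 8.130 rad/s².
ω = αt ⇒ t = ω/α = 114/8.130 = 14.02 s.

t ≈ 14.0 s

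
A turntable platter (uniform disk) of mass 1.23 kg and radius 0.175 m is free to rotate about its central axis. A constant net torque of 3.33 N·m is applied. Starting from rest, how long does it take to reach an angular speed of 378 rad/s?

I = ½MR² = (1/2)(1.23)(0.175)² = 0.01883 kg·m².
α = τ/I = 3.33/0.01883 = 176.8 rad/s².
ω = αt ⇒ t = ω/α = 378/176.8 = 2.138 s.

t ≈ 2.14 s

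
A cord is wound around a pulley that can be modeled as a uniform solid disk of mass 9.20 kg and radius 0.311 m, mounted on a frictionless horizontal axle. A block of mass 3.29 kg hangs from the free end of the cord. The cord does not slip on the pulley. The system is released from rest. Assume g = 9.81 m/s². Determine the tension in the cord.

I = ½MR² = (1/2)(9.20)(0.311)² = 0.4449 kg·m².
Block: mg − T = ma. Pulley: TR = Iα. No-slip: a = αR, so T = (I/R²)a = 4.600·a.
Then mg = (m + 4.600)a, so a = (3.29)(9.81)/(3.29 + 4.600) = 4.091 m/s².
T = 4.600·a = 18.82 N.

T ≈ 18.8 N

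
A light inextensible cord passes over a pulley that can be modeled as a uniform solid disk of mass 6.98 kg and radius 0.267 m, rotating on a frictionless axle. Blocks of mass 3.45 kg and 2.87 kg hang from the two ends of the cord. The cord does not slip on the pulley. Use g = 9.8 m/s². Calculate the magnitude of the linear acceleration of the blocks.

I = ½MR² = (1/2)(6.98)(0.267)² = 0.2488 kg·m².
Heavier block: m₁g − T₁ = m₁a. Lighter block: T₂ − m₂g = m₂a.
Pulley: (T₁ − T₂)R = Iα = I(a/R), so T₁ − T₂ = (I/R²)a = (1/2)M_p a = 3.490·a.
Adding the three: (m₁ − m₂)g = (m₁ + m₂ + 3.490)a, so a = (3.45 − 2.87)(9.8)/(3.45 + 2.87 + 3.490) = 0.5794 m/s².

a ≈ 0.579 m/s²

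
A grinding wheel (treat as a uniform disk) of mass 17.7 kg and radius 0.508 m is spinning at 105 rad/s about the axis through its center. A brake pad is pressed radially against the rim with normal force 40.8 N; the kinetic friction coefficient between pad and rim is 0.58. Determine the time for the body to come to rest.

t ≈ 19.9 s

I = ½MR² = (1/2)(17.7)(0.508)² = 2.284 kg·m².
Friction force f = μN = (0.58)(40.8) = 23.66 N at the rim; torque magnitude τ = fR = 12.02 N·m, opposing ω.
|α| = τ/I = 12.02/2.284 = 5.264 rad/s² (deceleration).
0 = ω₀ − |α|t ⇒ t = ω₀/|α| = 105/5.264 = 19.95 s.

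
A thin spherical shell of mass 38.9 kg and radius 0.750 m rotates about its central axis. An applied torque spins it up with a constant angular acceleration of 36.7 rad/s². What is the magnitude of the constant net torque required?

I = (2/3)MR² = (2/3)(38.9)(0.750)² = 14.59 kg·m².
τ = Iα = (14.59)(36.70) = 535.4 N·m.

τ ≈ 535 N·m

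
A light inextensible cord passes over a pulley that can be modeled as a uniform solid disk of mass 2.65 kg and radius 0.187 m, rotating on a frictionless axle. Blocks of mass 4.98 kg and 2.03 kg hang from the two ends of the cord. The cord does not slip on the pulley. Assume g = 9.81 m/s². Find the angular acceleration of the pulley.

I = ½MR² = (1/2)(2.65)(0.187)² = 0.04633 kg·m².
Heavier block: m₁g − T₁ = m₁a. Lighter block: T₂ − m₂g = m₂a.
Pulley: (T₁ − T₂)R = Iα = I(a/R), so T₁ − T₂ = (I/R²)a = (1/2)M_p a = 1.325·a.
Adding the three: (m₁ − m₂)g = (m₁ + m₂ + 1.325)a, so a = (4.98 − 2.03)(9.81)/(4.98 + 2.03 + 1.325) = 3.472 m/s².
α = a/R = 3.472/0.187 = 18.57 rad/s².

α ≈ 18.6 rad/s²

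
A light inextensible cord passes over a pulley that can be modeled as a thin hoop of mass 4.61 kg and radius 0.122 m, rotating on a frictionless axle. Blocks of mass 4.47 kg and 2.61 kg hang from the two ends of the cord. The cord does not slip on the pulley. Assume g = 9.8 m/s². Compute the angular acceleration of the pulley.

I = MR² = (4.61)(0.122)² = 0.06862 kg·m².
Heavier block: m₁g − T₁ = m₁a. Lighter block: T₂ − m₂g = m₂a.
Pulley: (T₁ − T₂)R = Iα = I(a/R), so T₁ − T₂ = (I/R²)a = 1·M_p a = 4.610·a.
Adding the three: (m₁ − m₂)g = (m₁ + m₂ + 4.610)a, so a = (4.47 − 2.61)(9.8)/(4.47 + 2.61 + 4.610) = 1.559 m/s².
α = a/R = 1.559/0.122 = 12.78 rad/s².

α ≈ 12.8 rad/s²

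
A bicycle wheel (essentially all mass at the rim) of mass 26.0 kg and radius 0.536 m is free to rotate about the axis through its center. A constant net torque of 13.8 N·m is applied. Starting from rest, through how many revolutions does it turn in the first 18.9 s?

I = MR² = (26.0)(0.536)² = 7.470 kg·m².
α = τ/I = 13.8/7.470 = 1.847 rad/s².
θ = ½αt² = ½(1.847)(18.9)² = 330.0 rad.
Revolutions = θ/(2π) = 52.52.

≈ 52.5 revolutions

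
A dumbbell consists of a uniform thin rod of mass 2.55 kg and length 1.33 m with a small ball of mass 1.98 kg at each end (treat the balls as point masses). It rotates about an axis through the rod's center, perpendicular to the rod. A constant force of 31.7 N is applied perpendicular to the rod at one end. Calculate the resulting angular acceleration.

I_rod = (1/12)ML² = (1/12)(2.55)(1.33)² = 0.3759 kg·m².
I_balls = 2·m·(L/2)² = 2(1.98)(0.6650)² = 1.751 kg·m².
Total I = 2.127 kg·m².
τ = F·(L/2) = (31.7)(0.665) = 21.08 N·m.
α = τ/I = 21.08/2.127 = 9.910 rad/s².

α ≈ 9.91 rad/s²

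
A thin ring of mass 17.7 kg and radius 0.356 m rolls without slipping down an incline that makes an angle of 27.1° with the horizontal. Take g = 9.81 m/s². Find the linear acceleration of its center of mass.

a ≈ 2.23 m/s²

Translation along the incline: Mg sinθ − f = Ma.
Rotation about the center: fR = Iα with I = MR². No-slip gives a = αR, so f = (I/R²)a = M a.
Substituting: Mg sinθ = (1 + 1.000)Ma, so a = g sinθ/(1 + 1.000) = (9.81) sin 27.1° / 2.000 = 2.234 m/s².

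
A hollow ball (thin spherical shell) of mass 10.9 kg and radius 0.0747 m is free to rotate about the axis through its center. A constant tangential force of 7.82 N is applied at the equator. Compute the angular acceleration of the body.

α ≈ 14.4 rad/s²

I = (2/3)MR² = (2/3)(10.9)(0.0747)² = 0.04055 kg·m².
τ = F R = (7.82)(0.0747) = 0.5842 N·m.
From τ = Iα: α = 0.5842/0.04055 = 14.41 rad/s².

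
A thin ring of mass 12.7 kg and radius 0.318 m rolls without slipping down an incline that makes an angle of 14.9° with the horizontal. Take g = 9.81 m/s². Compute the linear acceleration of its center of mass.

Translation along the incline: Mg sinθ − f = Ma.
Rotation about the center: fR = Iα with I = MR². No-slip gives a = αR, so f = (I/R²)a = M a.
Substituting: Mg sinθ = (1 + 1.000)Ma, so a = g sinθ/(1 + 1.000) = (9.81) sin 14.9° / 2.000 = 1.261 m/s².

a ≈ 1.26 m/s²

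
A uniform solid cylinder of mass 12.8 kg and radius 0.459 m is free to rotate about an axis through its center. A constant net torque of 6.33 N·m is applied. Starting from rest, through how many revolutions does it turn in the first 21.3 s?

≈ 169 revolutions

I = ½MR² = (1/2)(12.8)(0.459)² = 1.348 kg·m².
α = τ/I = 6.33/1.348 = 4.695 rad/s².
θ = ½αt² = ½(4.695)(21.3)² = 1065 rad.
Revolutions = θ/(2π) = 169.5.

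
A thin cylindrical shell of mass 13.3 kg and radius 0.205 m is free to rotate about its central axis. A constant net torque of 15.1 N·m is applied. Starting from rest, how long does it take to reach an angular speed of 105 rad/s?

I = MR² = (13.3)(0.205)² = 0.5589 kg·m².
α = τ/I = 15.1/0.5589 = 27.02 rad/s².
ω = αt ⇒ t = ω/α = 105/27.02 = 3.887 s.

t ≈ 3.89 s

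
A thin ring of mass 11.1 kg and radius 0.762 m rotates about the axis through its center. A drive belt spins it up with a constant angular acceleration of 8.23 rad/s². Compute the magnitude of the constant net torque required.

I = MR² = (11.1)(0.762)² = 6.445 kg·m².
τ = Iα = (6.445)(8.230) = 53.04 N·m.

τ ≈ 53.0 N·m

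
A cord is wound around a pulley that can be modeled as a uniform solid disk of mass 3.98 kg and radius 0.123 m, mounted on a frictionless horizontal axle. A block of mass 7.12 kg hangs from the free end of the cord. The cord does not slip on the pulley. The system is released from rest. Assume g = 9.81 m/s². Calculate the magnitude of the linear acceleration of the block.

I = ½MR² = (1/2)(3.98)(0.123)² = 0.03011 kg·m².
Block: mg − T = ma. Pulley: TR = Iα. No-slip: a = αR, so T = (I/R²)a = 1.990·a.
Then mg = (m + 1.990)a, so a = (7.12)(9.81)/(7.12 + 1.990) = 7.667 m/s².

a ≈ 7.67 m/s²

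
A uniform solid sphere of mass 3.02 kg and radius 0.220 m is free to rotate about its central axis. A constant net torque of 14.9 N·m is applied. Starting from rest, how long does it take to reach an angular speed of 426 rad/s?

I = (2/5)MR² = (2/5)(3.02)(0.220)² = 0.05847 kg·m².
α = τ/I = 14.9/0.05847 = 254.8 rad/s².
ω = αt ⇒ t = ω/α = 426/254.8 = 1.672 s.

t ≈ 1.67 s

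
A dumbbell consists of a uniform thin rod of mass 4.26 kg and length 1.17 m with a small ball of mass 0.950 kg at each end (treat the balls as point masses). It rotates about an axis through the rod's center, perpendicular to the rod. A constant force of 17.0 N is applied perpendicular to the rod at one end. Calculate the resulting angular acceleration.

I_rod = (1/12)ML² = (1/12)(4.26)(1.17)² = 0.4860 kg·m².
I_balls = 2·m·(L/2)² = 2(0.950)(0.5850)² = 0.6502 kg·m².
Total I = 1.136 kg·m².
τ = F·(L/2) = (17.0)(0.585) = 9.945 N·m.
α = τ/I = 9.945/1.136 = 8.753 rad/s².

α ≈ 8.75 rad/s²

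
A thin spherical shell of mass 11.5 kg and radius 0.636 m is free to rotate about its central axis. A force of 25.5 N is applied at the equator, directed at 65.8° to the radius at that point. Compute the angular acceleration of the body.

I = (2/3)MR² = (2/3)(11.5)(0.636)² = 3.101 kg·m².
Only the tangential component produces torque: τ = F R sinθ = (25.5)(0.636) sin 65.8° = 14.79 N·m.
From τ = Iα: α = 14.79/3.101 = 4.770 rad/s².

α ≈ 4.77 rad/s²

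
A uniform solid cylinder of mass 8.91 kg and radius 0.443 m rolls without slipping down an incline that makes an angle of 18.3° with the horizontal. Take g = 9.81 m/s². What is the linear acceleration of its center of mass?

a ≈ 2.05 m/s²

Translation along the incline: Mg sinθ − f = Ma.
Rotation about the center: fR = Iα with I = ½MR². No-slip gives a = αR, so f = (I/R²)a = (1/2)M a.
Substituting: Mg sinθ = (1 + 0.5000)Ma, so a = g sinθ/(1 + 0.5000) = (9.81) sin 18.3° / 1.500 = 2.054 m/s².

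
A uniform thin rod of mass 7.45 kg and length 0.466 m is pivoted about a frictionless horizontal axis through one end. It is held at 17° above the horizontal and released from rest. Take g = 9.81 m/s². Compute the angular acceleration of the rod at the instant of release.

About the pivot, I = (1/3)ML² = (1/3)(7.45)(0.466)² = 0.5393 kg·m².
The weight acts at the center, a distance L/2 = 0.2330 m from the pivot; τ = Mg(L/2) cos 17° = 16.28 N·m.
α = τ/I = 16.28/0.5393 = 30.20 rad/s².

α ≈ 30.2 rad/s²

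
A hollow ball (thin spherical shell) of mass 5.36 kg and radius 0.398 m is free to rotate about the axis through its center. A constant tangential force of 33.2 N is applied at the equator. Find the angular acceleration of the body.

I = (2/3)MR² = (2/3)(5.36)(0.398)² = 0.5660 kg·m².
τ = F R = (33.2)(0.398) = 13.21 N·m.
Newton's second law for rotation, τ = Iα, gives α = τ/I = 13.21/0.5660 = 23.34 rad/s².

α ≈ 23.3 rad/s²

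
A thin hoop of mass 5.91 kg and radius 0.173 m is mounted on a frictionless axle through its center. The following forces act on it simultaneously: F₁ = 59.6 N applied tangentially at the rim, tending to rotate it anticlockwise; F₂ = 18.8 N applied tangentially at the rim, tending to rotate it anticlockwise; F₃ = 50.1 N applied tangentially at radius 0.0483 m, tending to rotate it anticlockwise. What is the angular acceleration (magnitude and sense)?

I = MR² = (5.91)(0.173)² = 0.1769 kg·m².
Taking anticlockwise as positive: τ₁ = +(59.6)(0.173) = +10.31 N·m; τ₂ = +(18.8)(0.173) = +3.252 N·m; τ₃ = +(50.1)(0.0483) = +2.420 N·m.
Net torque τ = 15.98 N·m.
α = τ/I = 15.98/0.1769 = 90.36 rad/s².

α ≈ 90.4 rad/s², anticlockwise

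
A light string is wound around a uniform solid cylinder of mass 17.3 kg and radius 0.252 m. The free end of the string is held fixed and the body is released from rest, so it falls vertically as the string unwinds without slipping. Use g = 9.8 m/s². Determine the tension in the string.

T ≈ 56.5 N

Translation: Mg − T = Ma. Rotation about the center: TR = Iα with I = ½MR².
With a = αR: T = (I/R²)a = (1/2)M a, so Mg = (1 + 0.5000)Ma.
a = g/(1 + 0.5000) = 9.8/1.500 = 6.533 m/s².
T = 0.5000·M·a = (0.5000)(17.3)(6.533) = 56.51 N.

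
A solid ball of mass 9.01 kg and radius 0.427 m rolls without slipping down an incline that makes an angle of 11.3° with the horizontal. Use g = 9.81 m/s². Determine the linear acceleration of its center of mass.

Translation along the incline: Mg sinθ − f = Ma.
Rotation about the center: fR = Iα with I = (2/5)MR². No-slip gives a = αR, so f = (I/R²)a = (2/5)M a.
Substituting: Mg sinθ = (1 + 0.4000)Ma, so a = g sinθ/(1 + 0.4000) = (9.81) sin 11.3° / 1.400 = 1.373 m/s².

a ≈ 1.37 m/s²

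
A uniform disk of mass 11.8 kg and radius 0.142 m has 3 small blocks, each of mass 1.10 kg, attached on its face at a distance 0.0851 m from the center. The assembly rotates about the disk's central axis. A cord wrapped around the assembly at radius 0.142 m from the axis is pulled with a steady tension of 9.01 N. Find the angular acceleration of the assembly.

α ≈ 8.96 rad/s²

I_disk = ½MR² = ½(11.8)(0.142)² = 0.1190 kg·m².
I_blocks = 3·m·r² = 3(1.10)(0.0851)² = 0.02390 kg·m².
Total I = 0.1429 kg·m².
τ = F r = (9.01)(0.142) = 1.279 N·m.
α = τ/I = 1.279/0.1429 = 8.955 rad/s².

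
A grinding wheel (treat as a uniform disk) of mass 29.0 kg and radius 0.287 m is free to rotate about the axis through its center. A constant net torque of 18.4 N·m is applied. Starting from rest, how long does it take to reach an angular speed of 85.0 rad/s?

t ≈ 5.52 s

I = ½MR² = (1/2)(29.0)(0.287)² = 1.194 kg·m².
α = τ/I = 18.4/1.194 = 15.41 rad/s².
ω = αt ⇒ t = ω/α = 85.0/15.41 = 5.517 s.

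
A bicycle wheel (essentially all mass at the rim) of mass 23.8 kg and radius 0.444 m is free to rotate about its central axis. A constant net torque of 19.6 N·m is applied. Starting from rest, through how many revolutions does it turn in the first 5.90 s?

≈ 11.6 revolutions

I = MR² = (23.8)(0.444)² = 4.692 kg·m².
α = τ/I = 19.6/4.692 = 4.177 rad/s².
θ = ½αt² = ½(4.177)(5.90)² = 72.71 rad.
Revolutions = θ/(2π) = 11.57.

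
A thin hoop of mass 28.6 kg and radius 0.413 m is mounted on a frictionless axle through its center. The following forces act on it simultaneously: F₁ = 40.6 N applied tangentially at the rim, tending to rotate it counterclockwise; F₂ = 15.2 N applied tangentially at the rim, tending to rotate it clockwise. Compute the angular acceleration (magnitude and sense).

I = MR² = (28.6)(0.413)² = 4.878 kg·m².
Taking counterclockwise as positive: τ₁ = +(40.6)(0.413) = +16.77 N·m; τ₂ = −(15.2)(0.413) = −6.278 N·m.
Net torque τ = 10.49 N·m.
α = τ/I = 10.49/4.878 = 2.150 rad/s².

α ≈ 2.15 rad/s², counterclockwise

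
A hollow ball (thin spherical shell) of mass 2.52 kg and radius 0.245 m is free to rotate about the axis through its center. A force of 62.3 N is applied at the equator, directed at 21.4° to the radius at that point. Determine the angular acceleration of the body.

I = (2/3)MR² = (2/3)(2.52)(0.245)² = 0.1008 kg·m².
Only the tangential component produces torque: τ = F R sinθ = (62.3)(0.245) sin 21.4° = 5.569 N·m.
From τ = Iα: α = 5.569/0.1008 = 55.23 rad/s².

α ≈ 55.2 rad/s²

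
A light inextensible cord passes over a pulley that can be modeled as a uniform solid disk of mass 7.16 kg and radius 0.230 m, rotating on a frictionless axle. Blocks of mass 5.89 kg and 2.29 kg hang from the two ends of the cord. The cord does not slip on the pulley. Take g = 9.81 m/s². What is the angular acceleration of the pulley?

I = ½MR² = (1/2)(7.16)(0.230)² = 0.1894 kg·m².
Heavier block: m₁g − T₁ = m₁a. Lighter block: T₂ − m₂g = m₂a.
Pulley: (T₁ − T₂)R = Iα = I(a/R), so T₁ − T₂ = (I/R²)a = (1/2)M_p a = 3.580·a.
Adding the three: (m₁ − m₂)g = (m₁ + m₂ + 3.580)a, so a = (5.89 − 2.29)(9.81)/(5.89 + 2.29 + 3.580) = 3.003 m/s².
α = a/R = 3.003/0.230 = 13.06 rad/s².

α ≈ 13.1 rad/s²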